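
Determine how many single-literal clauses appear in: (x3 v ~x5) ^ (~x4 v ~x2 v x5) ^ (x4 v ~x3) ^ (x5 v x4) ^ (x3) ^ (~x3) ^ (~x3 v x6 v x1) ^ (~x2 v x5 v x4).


A unit clause contains exactly one literal.
Unit clauses found: (x3), (~x3).
Count = 2.

2


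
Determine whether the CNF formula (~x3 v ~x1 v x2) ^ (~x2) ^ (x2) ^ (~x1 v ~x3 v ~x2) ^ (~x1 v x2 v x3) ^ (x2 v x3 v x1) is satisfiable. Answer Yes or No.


Check all 8 possible truth assignments.
Number of satisfying assignments found: 0.
The formula is unsatisfiable.

No


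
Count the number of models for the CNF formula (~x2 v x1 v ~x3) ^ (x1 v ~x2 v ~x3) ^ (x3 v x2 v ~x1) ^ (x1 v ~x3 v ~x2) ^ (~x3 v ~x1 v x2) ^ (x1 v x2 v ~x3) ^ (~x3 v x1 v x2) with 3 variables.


Enumerate all 8 truth assignments over 3 variables.
Test each against every clause.
Satisfying assignments found: 4.

4


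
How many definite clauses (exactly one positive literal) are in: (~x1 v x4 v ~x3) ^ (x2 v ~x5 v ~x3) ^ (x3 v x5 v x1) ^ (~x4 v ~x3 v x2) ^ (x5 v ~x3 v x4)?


A definite clause has exactly one positive literal.
Clause 1: 1 positive -> definite
Clause 2: 1 positive -> definite
Clause 3: 3 positive -> not definite
Clause 4: 1 positive -> definite
Clause 5: 2 positive -> not definite
Definite clause count = 3.

3


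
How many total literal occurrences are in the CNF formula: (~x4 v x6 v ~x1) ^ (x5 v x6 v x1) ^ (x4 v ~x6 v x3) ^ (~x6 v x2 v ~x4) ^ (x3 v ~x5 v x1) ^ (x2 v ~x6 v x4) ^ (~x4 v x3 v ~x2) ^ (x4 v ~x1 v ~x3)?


Clause lengths: 3, 3, 3, 3, 3, 3, 3, 3.
Sum = 3 + 3 + 3 + 3 + 3 + 3 + 3 + 3 = 24.

24


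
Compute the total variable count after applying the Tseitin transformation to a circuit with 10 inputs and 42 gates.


The Tseitin transformation introduces one auxiliary variable per gate.
Total variables = inputs + gates = 10 + 42 = 52.

52


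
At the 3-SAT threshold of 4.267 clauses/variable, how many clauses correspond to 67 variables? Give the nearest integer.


The 3-SAT phase transition occurs at approximately 4.267 clauses per variable.
m = 4.267 * 67 = 285.889.
Rounded to nearest integer: 286.

286


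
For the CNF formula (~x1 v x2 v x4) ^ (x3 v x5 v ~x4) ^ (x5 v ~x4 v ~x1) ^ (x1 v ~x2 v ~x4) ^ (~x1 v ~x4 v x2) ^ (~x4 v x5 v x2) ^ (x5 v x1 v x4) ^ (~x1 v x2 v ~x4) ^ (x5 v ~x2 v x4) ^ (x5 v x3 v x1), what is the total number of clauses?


Each group enclosed in parentheses joined by ^ is one clause.
Counting the conjuncts: 10 clauses.

10


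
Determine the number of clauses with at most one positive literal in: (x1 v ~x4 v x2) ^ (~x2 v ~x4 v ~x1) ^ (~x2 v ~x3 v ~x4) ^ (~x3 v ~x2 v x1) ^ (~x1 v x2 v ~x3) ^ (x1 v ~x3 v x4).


A Horn clause has at most one positive literal.
Clause 1: 2 positive lit(s) -> not Horn
Clause 2: 0 positive lit(s) -> Horn
Clause 3: 0 positive lit(s) -> Horn
Clause 4: 1 positive lit(s) -> Horn
Clause 5: 1 positive lit(s) -> Horn
Clause 6: 2 positive lit(s) -> not Horn
Total Horn clauses = 4.

4


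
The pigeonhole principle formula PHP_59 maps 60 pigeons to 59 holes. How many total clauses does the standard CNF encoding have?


The PHP encoding has two parts:
1) At-least-one-hole clauses: 60 (one per pigeon, each with 59 literals).
2) At-most-one-pigeon-per-hole clauses: 59 holes * C(60,2) = 59 * 1770 = 104430.
Total clauses = 60 + 104430 = 104490.

104490


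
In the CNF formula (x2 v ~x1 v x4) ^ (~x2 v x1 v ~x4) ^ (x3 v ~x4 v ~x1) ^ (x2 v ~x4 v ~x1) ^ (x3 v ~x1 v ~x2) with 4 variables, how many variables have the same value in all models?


Find all satisfying assignments: 8 model(s).
Check which variables have the same value in every model.
No variable is fixed across all models.
Backbone size = 0.

0


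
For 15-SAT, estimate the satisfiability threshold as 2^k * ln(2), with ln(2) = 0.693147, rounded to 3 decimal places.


Using the asymptotic formula: threshold ~ 2^k * ln(2).
2^15 = 32768.
32768 * 0.693147 = 22713.041.

22713.041


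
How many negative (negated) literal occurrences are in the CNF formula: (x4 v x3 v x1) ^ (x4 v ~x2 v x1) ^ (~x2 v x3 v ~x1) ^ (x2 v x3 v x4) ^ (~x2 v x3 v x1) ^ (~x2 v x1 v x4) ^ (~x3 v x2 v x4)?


Scan each clause for negated literals.
Clause 1: 0 negative; Clause 2: 1 negative; Clause 3: 2 negative; Clause 4: 0 negative; Clause 5: 1 negative; Clause 6: 1 negative; Clause 7: 1 negative.
Total negative literal occurrences = 6.

6


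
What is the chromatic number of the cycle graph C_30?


A cycle on an even number of vertices is bipartite: alternate two colors around the cycle.
Since 30 is even, two colors suffice, and at least two are needed because the graph has edges.
Chromatic number = 2.

2


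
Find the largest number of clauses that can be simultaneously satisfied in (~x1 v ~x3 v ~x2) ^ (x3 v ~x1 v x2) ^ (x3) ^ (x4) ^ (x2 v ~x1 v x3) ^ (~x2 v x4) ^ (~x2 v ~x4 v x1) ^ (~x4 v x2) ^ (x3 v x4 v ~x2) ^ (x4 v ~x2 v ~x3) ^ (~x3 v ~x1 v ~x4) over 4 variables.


Enumerate all 16 truth assignments.
For each, count how many of the 11 clauses are satisfied.
The formula is not fully satisfiable, so the maximum is below 11.
Maximum simultaneously satisfiable clauses = 10.

10


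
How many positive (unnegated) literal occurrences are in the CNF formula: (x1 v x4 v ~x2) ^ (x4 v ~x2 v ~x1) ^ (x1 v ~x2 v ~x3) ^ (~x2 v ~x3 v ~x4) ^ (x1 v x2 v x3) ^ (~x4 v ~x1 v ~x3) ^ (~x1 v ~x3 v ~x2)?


Scan each clause for unnegated literals.
Clause 1: 2 positive; Clause 2: 1 positive; Clause 3: 1 positive; Clause 4: 0 positive; Clause 5: 3 positive; Clause 6: 0 positive; Clause 7: 0 positive.
Total positive literal occurrences = 7.

7


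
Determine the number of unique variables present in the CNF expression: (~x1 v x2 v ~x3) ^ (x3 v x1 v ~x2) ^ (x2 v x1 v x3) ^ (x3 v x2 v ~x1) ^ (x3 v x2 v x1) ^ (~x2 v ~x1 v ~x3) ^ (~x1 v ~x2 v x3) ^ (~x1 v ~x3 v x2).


Identify each distinct variable in the formula.
Variables found: x1, x2, x3.
Total distinct variables = 3.

3


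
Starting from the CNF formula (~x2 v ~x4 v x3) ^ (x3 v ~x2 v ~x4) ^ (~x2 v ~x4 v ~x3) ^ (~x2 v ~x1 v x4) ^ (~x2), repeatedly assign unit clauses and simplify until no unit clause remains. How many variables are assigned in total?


Unit propagation repeatedly assigns the literal in any unit clause, then simplifies.
Assignments in order: x2 = F.
No further unit clauses remain.
Total variables assigned = 1.

1


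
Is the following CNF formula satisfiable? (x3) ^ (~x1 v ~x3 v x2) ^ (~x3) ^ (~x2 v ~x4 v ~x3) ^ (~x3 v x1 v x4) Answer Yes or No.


Check all 16 possible truth assignments.
Number of satisfying assignments found: 0.
The formula is unsatisfiable.

No


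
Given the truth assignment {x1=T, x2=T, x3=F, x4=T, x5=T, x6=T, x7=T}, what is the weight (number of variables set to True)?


The weight is the number of variables assigned True.
True variables: x1, x2, x4, x5, x6, x7.
Weight = 6.

6


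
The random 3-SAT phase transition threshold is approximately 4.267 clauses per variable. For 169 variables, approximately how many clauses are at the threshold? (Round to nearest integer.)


The 3-SAT phase transition occurs at approximately 4.267 clauses per variable.
m = 4.267 * 169 = 721.123.
Rounded to nearest integer: 721.

721


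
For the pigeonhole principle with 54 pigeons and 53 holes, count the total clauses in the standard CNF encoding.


The PHP encoding has two parts:
1) At-least-one-hole clauses: 54 (one per pigeon, each with 53 literals).
2) At-most-one-pigeon-per-hole clauses: 53 holes * C(54,2) = 53 * 1431 = 75843.
Total clauses = 54 + 75843 = 75897.

75897


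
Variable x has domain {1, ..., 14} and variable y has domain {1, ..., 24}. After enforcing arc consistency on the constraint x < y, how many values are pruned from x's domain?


For the constraint x < y, x needs a supporting value in y's domain.
x can be at most 23 (one less than y's maximum).
Valid x values from domain: 14 out of 14.
Pruned = 14 - 14 = 0.

0


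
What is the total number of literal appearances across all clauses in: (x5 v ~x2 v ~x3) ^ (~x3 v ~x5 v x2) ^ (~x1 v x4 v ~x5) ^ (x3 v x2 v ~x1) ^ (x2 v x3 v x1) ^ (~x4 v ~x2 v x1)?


Clause lengths: 3, 3, 3, 3, 3, 3.
Sum = 3 + 3 + 3 + 3 + 3 + 3 = 18.

18


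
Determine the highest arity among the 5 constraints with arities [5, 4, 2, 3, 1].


The arities are: 5, 4, 2, 3, 1.
Scan for the maximum value.
Maximum arity = 5.

5


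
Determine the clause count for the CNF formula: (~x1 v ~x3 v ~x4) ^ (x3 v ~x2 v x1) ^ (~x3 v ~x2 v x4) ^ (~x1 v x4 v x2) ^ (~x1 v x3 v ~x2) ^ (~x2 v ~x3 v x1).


Each group enclosed in parentheses joined by ^ is one clause.
Counting the conjuncts: 6 clauses.

6


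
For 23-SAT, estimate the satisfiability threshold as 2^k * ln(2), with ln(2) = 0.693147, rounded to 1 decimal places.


Using the asymptotic formula: threshold ~ 2^k * ln(2).
2^23 = 8388608.
8388608 * 0.693147 = 5814538.5.

5814538.5


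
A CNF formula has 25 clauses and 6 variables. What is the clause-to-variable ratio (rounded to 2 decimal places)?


Clause-to-variable ratio = clauses / variables.
25 / 6 = 4.17.

4.17


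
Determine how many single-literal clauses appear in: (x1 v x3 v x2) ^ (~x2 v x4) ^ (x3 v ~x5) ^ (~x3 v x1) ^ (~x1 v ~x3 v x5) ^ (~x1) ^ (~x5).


A unit clause contains exactly one literal.
Unit clauses found: (~x1), (~x5).
Count = 2.

2


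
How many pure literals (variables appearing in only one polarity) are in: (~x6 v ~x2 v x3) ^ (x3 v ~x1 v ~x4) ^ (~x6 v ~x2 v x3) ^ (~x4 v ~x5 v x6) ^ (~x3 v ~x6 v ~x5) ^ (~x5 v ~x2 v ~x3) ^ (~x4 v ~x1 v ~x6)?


A pure literal appears in only one polarity across all clauses.
Pure literals: x1 (negative only), x2 (negative only), x4 (negative only), x5 (negative only).
Count = 4.

4


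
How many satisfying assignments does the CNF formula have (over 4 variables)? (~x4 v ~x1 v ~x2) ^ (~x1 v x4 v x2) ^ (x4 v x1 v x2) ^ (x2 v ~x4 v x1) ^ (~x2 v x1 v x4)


Enumerate all 16 truth assignments over 4 variables.
Test each against every clause.
Satisfying assignments found: 6.

6


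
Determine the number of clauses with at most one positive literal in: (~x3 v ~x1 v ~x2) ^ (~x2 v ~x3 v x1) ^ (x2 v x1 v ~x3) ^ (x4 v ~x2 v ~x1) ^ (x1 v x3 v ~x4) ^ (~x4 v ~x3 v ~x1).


A Horn clause has at most one positive literal.
Clause 1: 0 positive lit(s) -> Horn
Clause 2: 1 positive lit(s) -> Horn
Clause 3: 2 positive lit(s) -> not Horn
Clause 4: 1 positive lit(s) -> Horn
Clause 5: 2 positive lit(s) -> not Horn
Clause 6: 0 positive lit(s) -> Horn
Total Horn clauses = 4.

4


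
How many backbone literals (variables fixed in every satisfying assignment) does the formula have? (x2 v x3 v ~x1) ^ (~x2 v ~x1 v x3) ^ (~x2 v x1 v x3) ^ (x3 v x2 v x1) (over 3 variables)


Find all satisfying assignments: 4 model(s).
Check which variables have the same value in every model.
Fixed variables: x3=T.
Backbone size = 1.

1


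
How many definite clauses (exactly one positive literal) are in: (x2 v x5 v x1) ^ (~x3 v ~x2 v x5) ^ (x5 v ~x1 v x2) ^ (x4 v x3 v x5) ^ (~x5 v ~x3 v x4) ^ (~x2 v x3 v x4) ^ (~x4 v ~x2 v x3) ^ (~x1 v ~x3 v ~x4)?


A definite clause has exactly one positive literal.
Clause 1: 3 positive -> not definite
Clause 2: 1 positive -> definite
Clause 3: 2 positive -> not definite
Clause 4: 3 positive -> not definite
Clause 5: 1 positive -> definite
Clause 6: 2 positive -> not definite
Clause 7: 1 positive -> definite
Clause 8: 0 positive -> not definite
Definite clause count = 3.

3


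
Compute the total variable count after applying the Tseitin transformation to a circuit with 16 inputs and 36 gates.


The Tseitin transformation introduces one auxiliary variable per gate.
Total variables = inputs + gates = 16 + 36 = 52.

52


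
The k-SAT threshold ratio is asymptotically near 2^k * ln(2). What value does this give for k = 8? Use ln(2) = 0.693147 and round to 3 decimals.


Using the asymptotic formula: threshold ~ 2^k * ln(2).
2^8 = 256.
256 * 0.693147 = 177.446.

177.446


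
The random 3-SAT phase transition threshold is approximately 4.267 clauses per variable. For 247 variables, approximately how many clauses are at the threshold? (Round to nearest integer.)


The 3-SAT phase transition occurs at approximately 4.267 clauses per variable.
m = 4.267 * 247 = 1053.949.
Rounded to nearest integer: 1054.

1054


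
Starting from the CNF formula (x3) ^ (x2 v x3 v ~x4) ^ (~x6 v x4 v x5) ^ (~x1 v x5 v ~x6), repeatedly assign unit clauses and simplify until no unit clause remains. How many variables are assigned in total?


Unit propagation repeatedly assigns the literal in any unit clause, then simplifies.
Assignments in order: x3 = T.
No further unit clauses remain.
Total variables assigned = 1.

1


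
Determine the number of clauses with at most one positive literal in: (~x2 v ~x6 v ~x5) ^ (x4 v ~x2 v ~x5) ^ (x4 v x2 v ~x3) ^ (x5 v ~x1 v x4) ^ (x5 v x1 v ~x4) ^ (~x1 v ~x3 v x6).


A Horn clause has at most one positive literal.
Clause 1: 0 positive lit(s) -> Horn
Clause 2: 1 positive lit(s) -> Horn
Clause 3: 2 positive lit(s) -> not Horn
Clause 4: 2 positive lit(s) -> not Horn
Clause 5: 2 positive lit(s) -> not Horn
Clause 6: 1 positive lit(s) -> Horn
Total Horn clauses = 3.

3


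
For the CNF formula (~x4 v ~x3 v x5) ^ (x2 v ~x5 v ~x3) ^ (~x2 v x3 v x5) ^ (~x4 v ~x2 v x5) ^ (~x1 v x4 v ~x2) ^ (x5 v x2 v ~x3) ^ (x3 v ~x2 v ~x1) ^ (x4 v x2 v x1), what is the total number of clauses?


Each group enclosed in parentheses joined by ^ is one clause.
Counting the conjuncts: 8 clauses.

8


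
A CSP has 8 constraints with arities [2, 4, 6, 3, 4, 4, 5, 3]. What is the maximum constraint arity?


The arities are: 2, 4, 6, 3, 4, 4, 5, 3.
Scan for the maximum value.
Maximum arity = 6.

6


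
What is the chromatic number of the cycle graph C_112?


A cycle on an even number of vertices is bipartite: alternate two colors around the cycle.
Since 112 is even, two colors suffice, and at least two are needed because the graph has edges.
Chromatic number = 2.

2


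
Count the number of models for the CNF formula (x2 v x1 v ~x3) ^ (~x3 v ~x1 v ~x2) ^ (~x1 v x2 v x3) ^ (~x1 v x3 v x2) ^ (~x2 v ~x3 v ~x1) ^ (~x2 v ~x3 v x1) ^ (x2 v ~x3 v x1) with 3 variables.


Enumerate all 8 truth assignments over 3 variables.
Test each against every clause.
Satisfying assignments found: 4.

4


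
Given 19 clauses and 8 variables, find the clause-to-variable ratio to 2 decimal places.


Clause-to-variable ratio = clauses / variables.
19 / 8 = 2.38.

2.38


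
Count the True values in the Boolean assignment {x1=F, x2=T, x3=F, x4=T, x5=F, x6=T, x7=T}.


The weight is the number of variables assigned True.
True variables: x2, x4, x6, x7.
Weight = 4.

4


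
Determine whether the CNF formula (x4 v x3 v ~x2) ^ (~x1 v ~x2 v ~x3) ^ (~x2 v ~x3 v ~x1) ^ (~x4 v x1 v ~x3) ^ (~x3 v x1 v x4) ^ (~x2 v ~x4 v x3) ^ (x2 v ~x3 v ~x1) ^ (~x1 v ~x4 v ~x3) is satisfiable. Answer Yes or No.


Check all 16 possible truth assignments.
Number of satisfying assignments found: 4.
The formula is satisfiable.

Yes


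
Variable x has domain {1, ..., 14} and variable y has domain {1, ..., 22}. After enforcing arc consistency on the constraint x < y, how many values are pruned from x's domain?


For the constraint x < y, x needs a supporting value in y's domain.
x can be at most 21 (one less than y's maximum).
Valid x values from domain: 14 out of 14.
Pruned = 14 - 14 = 0.

0


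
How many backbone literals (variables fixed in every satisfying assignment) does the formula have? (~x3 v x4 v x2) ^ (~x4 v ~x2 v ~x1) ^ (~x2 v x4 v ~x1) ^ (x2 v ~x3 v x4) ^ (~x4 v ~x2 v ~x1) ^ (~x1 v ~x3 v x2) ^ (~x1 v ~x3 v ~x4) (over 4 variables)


Find all satisfying assignments: 9 model(s).
Check which variables have the same value in every model.
No variable is fixed across all models.
Backbone size = 0.

0


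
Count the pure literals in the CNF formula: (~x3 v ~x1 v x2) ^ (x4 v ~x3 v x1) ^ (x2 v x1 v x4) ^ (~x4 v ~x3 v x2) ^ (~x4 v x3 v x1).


A pure literal appears in only one polarity across all clauses.
Pure literals: x2 (positive only).
Count = 1.

1


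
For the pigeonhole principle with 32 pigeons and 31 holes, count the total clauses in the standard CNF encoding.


The PHP encoding has two parts:
1) At-least-one-hole clauses: 32 (one per pigeon, each with 31 literals).
2) At-most-one-pigeon-per-hole clauses: 31 holes * C(32,2) = 31 * 496 = 15376.
Total clauses = 32 + 15376 = 15408.

15408


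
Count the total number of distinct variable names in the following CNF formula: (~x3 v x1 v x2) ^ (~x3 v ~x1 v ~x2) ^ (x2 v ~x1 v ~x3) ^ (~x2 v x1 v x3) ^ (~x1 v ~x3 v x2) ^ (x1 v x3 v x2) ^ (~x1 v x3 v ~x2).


Identify each distinct variable in the formula.
Variables found: x1, x2, x3.
Total distinct variables = 3.

3


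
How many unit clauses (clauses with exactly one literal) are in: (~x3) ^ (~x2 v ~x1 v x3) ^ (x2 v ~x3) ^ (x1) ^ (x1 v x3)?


A unit clause contains exactly one literal.
Unit clauses found: (~x3), (x1).
Count = 2.

2


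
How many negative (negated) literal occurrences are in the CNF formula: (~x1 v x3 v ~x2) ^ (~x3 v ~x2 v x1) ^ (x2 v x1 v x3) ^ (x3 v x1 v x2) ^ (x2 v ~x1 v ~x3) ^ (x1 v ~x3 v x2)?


Scan each clause for negated literals.
Clause 1: 2 negative; Clause 2: 2 negative; Clause 3: 0 negative; Clause 4: 0 negative; Clause 5: 2 negative; Clause 6: 1 negative.
Total negative literal occurrences = 7.

7


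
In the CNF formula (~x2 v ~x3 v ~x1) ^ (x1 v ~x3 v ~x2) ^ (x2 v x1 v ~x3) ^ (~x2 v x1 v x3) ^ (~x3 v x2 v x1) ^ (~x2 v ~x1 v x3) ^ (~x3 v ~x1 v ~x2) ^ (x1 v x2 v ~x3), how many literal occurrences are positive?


Scan each clause for unnegated literals.
Clause 1: 0 positive; Clause 2: 1 positive; Clause 3: 2 positive; Clause 4: 2 positive; Clause 5: 2 positive; Clause 6: 1 positive; Clause 7: 0 positive; Clause 8: 2 positive.
Total positive literal occurrences = 10.

10


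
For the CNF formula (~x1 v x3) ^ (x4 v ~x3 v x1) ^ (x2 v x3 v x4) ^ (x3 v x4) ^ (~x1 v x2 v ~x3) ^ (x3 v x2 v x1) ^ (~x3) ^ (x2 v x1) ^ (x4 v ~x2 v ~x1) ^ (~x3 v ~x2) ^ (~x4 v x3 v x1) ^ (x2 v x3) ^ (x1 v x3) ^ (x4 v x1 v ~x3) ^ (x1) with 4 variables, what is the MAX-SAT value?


Enumerate all 16 truth assignments.
For each, count how many of the 15 clauses are satisfied.
The formula is not fully satisfiable, so the maximum is below 15.
Maximum simultaneously satisfiable clauses = 14.

14


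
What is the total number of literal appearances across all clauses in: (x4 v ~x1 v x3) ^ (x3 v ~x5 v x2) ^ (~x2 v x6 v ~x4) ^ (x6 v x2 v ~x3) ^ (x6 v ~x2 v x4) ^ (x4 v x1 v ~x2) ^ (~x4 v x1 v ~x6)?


Clause lengths: 3, 3, 3, 3, 3, 3, 3.
Sum = 3 + 3 + 3 + 3 + 3 + 3 + 3 = 21.

21


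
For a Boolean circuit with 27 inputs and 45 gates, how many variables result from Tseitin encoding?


The Tseitin transformation introduces one auxiliary variable per gate.
Total variables = inputs + gates = 27 + 45 = 72.

72


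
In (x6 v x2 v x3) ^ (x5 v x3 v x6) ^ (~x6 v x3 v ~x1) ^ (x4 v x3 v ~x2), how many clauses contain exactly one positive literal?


A definite clause has exactly one positive literal.
Clause 1: 3 positive -> not definite
Clause 2: 3 positive -> not definite
Clause 3: 1 positive -> definite
Clause 4: 2 positive -> not definite
Definite clause count = 1.

1


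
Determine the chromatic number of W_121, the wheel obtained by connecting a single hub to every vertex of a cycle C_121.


W_121 consists of the cycle C_121 together with a hub vertex adjacent to every cycle vertex.
The cycle C_121 needs 3 colors (odd cycle -> 3).
The hub is adjacent to every cycle vertex, so it must receive a new color distinct from all of them.
Chromatic number = 3 + 1 = 4.

4


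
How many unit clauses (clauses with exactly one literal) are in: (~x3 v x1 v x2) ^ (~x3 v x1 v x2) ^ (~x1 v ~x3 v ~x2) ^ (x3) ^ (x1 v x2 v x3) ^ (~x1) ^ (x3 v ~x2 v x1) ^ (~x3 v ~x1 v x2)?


A unit clause contains exactly one literal.
Unit clauses found: (x3), (~x1).
Count = 2.

2


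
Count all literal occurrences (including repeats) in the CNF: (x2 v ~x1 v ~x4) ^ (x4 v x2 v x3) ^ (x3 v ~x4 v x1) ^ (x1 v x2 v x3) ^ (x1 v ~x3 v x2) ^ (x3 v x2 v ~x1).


Clause lengths: 3, 3, 3, 3, 3, 3.
Sum = 3 + 3 + 3 + 3 + 3 + 3 = 18.

18


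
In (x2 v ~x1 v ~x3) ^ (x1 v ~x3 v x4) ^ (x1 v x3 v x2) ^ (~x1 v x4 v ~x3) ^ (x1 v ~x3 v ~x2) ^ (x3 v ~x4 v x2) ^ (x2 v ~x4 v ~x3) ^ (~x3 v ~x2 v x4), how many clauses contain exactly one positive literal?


A definite clause has exactly one positive literal.
Clause 1: 1 positive -> definite
Clause 2: 2 positive -> not definite
Clause 3: 3 positive -> not definite
Clause 4: 1 positive -> definite
Clause 5: 1 positive -> definite
Clause 6: 2 positive -> not definite
Clause 7: 1 positive -> definite
Clause 8: 1 positive -> definite
Definite clause count = 5.

5


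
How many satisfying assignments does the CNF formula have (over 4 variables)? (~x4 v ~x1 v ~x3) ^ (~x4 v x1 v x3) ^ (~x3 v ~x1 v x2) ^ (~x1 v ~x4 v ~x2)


Enumerate all 16 truth assignments over 4 variables.
Test each against every clause.
Satisfying assignments found: 10.

10


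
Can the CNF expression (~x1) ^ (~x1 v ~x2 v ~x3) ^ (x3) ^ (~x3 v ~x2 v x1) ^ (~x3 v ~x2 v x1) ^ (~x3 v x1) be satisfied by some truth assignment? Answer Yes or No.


Check all 8 possible truth assignments.
Number of satisfying assignments found: 0.
The formula is unsatisfiable.

No


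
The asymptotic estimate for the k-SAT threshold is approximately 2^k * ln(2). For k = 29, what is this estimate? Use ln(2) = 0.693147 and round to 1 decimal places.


Using the asymptotic formula: threshold ~ 2^k * ln(2).
2^29 = 536870912.
536870912 * 0.693147 = 372130462.0.

372130462.0


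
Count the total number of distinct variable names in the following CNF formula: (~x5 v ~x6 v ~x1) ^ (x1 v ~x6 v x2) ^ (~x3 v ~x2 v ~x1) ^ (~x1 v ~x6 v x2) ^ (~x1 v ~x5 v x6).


Identify each distinct variable in the formula.
Variables found: x1, x2, x3, x5, x6.
Total distinct variables = 5.

5


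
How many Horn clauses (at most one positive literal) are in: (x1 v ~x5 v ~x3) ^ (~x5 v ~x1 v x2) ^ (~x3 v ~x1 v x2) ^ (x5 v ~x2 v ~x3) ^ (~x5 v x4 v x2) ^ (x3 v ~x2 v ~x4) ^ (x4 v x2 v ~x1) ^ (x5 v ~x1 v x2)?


A Horn clause has at most one positive literal.
Clause 1: 1 positive lit(s) -> Horn
Clause 2: 1 positive lit(s) -> Horn
Clause 3: 1 positive lit(s) -> Horn
Clause 4: 1 positive lit(s) -> Horn
Clause 5: 2 positive lit(s) -> not Horn
Clause 6: 1 positive lit(s) -> Horn
Clause 7: 2 positive lit(s) -> not Horn
Clause 8: 2 positive lit(s) -> not Horn
Total Horn clauses = 5.

5


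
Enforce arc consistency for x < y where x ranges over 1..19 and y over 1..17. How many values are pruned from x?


For the constraint x < y, x needs a supporting value in y's domain.
x can be at most 16 (one less than y's maximum).
Valid x values from domain: 16 out of 19.
Pruned = 19 - 16 = 3.

3


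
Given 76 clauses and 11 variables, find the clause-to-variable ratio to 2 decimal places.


Clause-to-variable ratio = clauses / variables.
76 / 11 = 6.91.

6.91


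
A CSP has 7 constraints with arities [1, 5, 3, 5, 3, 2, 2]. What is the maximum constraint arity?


The arities are: 1, 5, 3, 5, 3, 2, 2.
Scan for the maximum value.
Maximum arity = 5.

5


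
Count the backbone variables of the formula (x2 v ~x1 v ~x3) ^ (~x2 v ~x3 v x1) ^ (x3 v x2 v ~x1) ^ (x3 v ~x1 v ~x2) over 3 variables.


Find all satisfying assignments: 4 model(s).
Check which variables have the same value in every model.
No variable is fixed across all models.
Backbone size = 0.

0


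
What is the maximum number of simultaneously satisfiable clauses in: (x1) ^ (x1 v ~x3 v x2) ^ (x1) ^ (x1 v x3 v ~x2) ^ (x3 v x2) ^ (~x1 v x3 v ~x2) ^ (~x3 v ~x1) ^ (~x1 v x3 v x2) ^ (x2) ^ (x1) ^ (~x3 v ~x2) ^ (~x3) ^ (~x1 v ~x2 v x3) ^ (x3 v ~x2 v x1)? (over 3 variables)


Enumerate all 8 truth assignments.
For each, count how many of the 14 clauses are satisfied.
The formula is not fully satisfiable, so the maximum is below 14.
Maximum simultaneously satisfiable clauses = 12.

12


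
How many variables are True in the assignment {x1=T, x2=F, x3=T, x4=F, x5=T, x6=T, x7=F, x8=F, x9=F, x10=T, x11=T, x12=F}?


The weight is the number of variables assigned True.
True variables: x1, x3, x5, x6, x10, x11.
Weight = 6.

6


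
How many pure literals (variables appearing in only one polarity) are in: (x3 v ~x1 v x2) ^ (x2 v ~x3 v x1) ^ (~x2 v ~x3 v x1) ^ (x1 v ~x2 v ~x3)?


A pure literal appears in only one polarity across all clauses.
No pure literals found.
Count = 0.

0


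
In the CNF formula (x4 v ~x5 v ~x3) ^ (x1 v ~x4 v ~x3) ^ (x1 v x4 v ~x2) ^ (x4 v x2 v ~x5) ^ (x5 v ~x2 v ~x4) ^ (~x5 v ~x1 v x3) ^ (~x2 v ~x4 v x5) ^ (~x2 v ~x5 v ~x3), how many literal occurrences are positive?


Scan each clause for unnegated literals.
Clause 1: 1 positive; Clause 2: 1 positive; Clause 3: 2 positive; Clause 4: 2 positive; Clause 5: 1 positive; Clause 6: 1 positive; Clause 7: 1 positive; Clause 8: 0 positive.
Total positive literal occurrences = 9.

9


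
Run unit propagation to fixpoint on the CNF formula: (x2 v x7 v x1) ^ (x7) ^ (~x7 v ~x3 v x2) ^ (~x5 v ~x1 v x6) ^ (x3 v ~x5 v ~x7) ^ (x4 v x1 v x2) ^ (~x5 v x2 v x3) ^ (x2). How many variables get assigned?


Unit propagation repeatedly assigns the literal in any unit clause, then simplifies.
Assignments in order: x7 = T, x2 = T.
No further unit clauses remain.
Total variables assigned = 2.

2


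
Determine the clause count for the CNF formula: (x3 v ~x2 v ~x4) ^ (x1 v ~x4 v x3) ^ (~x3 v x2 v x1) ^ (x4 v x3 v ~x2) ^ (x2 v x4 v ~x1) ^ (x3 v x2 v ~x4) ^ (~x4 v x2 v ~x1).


Each group enclosed in parentheses joined by ^ is one clause.
Counting the conjuncts: 7 clauses.

7


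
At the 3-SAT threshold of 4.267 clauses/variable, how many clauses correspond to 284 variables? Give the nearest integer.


The 3-SAT phase transition occurs at approximately 4.267 clauses per variable.
m = 4.267 * 284 = 1211.828.
Rounded to nearest integer: 1212.

1212


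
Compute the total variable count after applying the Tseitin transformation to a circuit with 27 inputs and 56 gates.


The Tseitin transformation introduces one auxiliary variable per gate.
Total variables = inputs + gates = 27 + 56 = 83.

83


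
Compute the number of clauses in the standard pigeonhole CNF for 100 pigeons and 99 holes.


The PHP encoding has two parts:
1) At-least-one-hole clauses: 100 (one per pigeon, each with 99 literals).
2) At-most-one-pigeon-per-hole clauses: 99 holes * C(100,2) = 99 * 4950 = 490050.
Total clauses = 100 + 490050 = 490150.

490150


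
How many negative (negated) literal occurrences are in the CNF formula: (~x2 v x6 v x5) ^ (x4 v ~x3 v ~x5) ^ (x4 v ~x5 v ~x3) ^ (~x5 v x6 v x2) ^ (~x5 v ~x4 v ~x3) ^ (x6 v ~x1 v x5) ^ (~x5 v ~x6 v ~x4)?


Scan each clause for negated literals.
Clause 1: 1 negative; Clause 2: 2 negative; Clause 3: 2 negative; Clause 4: 1 negative; Clause 5: 3 negative; Clause 6: 1 negative; Clause 7: 3 negative.
Total negative literal occurrences = 13.

13


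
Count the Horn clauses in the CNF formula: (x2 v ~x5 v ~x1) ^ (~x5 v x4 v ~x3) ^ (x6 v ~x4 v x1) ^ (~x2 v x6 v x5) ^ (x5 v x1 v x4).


A Horn clause has at most one positive literal.
Clause 1: 1 positive lit(s) -> Horn
Clause 2: 1 positive lit(s) -> Horn
Clause 3: 2 positive lit(s) -> not Horn
Clause 4: 2 positive lit(s) -> not Horn
Clause 5: 3 positive lit(s) -> not Horn
Total Horn clauses = 2.

2


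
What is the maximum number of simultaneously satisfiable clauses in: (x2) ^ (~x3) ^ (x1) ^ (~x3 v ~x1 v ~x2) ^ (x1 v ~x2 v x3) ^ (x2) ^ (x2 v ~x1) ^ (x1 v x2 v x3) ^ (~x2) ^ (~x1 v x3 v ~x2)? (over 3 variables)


Enumerate all 8 truth assignments.
For each, count how many of the 10 clauses are satisfied.
The formula is not fully satisfiable, so the maximum is below 10.
Maximum simultaneously satisfiable clauses = 8.

8


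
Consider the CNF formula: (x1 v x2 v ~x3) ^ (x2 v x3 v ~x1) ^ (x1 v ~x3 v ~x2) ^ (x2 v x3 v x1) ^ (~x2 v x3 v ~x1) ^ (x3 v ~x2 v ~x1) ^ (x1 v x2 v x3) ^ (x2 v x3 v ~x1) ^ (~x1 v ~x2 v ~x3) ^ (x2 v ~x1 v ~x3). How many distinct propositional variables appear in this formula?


Identify each distinct variable in the formula.
Variables found: x1, x2, x3.
Total distinct variables = 3.

3


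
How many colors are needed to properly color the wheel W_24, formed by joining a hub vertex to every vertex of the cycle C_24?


W_24 consists of the cycle C_24 together with a hub vertex adjacent to every cycle vertex.
The cycle C_24 needs 2 colors (even cycle -> 2).
The hub is adjacent to every cycle vertex, so it must receive a new color distinct from all of them.
Chromatic number = 2 + 1 = 3.

3


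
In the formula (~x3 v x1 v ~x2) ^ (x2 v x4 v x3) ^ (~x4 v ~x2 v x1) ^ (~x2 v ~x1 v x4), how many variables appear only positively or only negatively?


A pure literal appears in only one polarity across all clauses.
No pure literals found.
Count = 0.

0


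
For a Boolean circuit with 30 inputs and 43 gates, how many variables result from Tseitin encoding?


The Tseitin transformation introduces one auxiliary variable per gate.
Total variables = inputs + gates = 30 + 43 = 73.

73


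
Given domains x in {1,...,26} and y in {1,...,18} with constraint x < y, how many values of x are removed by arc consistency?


For the constraint x < y, x needs a supporting value in y's domain.
x can be at most 17 (one less than y's maximum).
Valid x values from domain: 17 out of 26.
Pruned = 26 - 17 = 9.

9


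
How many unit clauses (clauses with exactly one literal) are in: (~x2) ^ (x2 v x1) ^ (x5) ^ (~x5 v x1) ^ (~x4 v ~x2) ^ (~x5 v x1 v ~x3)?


A unit clause contains exactly one literal.
Unit clauses found: (~x2), (x5).
Count = 2.

2


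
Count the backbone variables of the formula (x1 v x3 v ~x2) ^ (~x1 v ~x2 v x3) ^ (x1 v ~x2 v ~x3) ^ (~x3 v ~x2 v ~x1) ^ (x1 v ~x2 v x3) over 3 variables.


Find all satisfying assignments: 4 model(s).
Check which variables have the same value in every model.
Fixed variables: x2=F.
Backbone size = 1.

1


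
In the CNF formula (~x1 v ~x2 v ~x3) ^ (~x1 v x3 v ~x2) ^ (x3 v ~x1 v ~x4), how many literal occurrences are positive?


Scan each clause for unnegated literals.
Clause 1: 0 positive; Clause 2: 1 positive; Clause 3: 1 positive.
Total positive literal occurrences = 2.

2


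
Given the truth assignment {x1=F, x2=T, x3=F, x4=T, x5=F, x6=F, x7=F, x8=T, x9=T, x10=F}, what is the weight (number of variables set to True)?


The weight is the number of variables assigned True.
True variables: x2, x4, x8, x9.
Weight = 4.

4


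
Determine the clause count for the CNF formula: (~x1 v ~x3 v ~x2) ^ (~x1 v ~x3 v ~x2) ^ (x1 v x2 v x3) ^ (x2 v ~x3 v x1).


Each group enclosed in parentheses joined by ^ is one clause.
Counting the conjuncts: 4 clauses.

4


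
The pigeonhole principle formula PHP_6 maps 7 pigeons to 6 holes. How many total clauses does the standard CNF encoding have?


The PHP encoding has two parts:
1) At-least-one-hole clauses: 7 (one per pigeon, each with 6 literals).
2) At-most-one-pigeon-per-hole clauses: 6 holes * C(7,2) = 6 * 21 = 126.
Total clauses = 7 + 126 = 133.

133


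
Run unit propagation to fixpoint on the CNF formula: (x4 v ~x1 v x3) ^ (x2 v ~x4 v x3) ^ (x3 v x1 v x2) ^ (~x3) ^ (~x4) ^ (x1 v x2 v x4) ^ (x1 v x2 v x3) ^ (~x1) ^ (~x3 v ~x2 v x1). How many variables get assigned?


Unit propagation repeatedly assigns the literal in any unit clause, then simplifies.
Assignments in order: x3 = F, x4 = F, x1 = F, x2 = T.
No further unit clauses remain.
Total variables assigned = 4.

4


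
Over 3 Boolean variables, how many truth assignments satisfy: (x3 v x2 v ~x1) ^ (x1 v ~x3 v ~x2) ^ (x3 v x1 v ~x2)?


Enumerate all 8 truth assignments over 3 variables.
Test each against every clause.
Satisfying assignments found: 5.

5


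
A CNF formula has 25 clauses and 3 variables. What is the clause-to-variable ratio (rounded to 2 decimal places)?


Clause-to-variable ratio = clauses / variables.
25 / 3 = 8.33.

8.33


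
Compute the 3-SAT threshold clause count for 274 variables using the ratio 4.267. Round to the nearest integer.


The 3-SAT phase transition occurs at approximately 4.267 clauses per variable.
m = 4.267 * 274 = 1169.158.
Rounded to nearest integer: 1169.

1169


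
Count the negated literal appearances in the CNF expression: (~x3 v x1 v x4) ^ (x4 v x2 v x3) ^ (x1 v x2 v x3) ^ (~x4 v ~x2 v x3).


Scan each clause for negated literals.
Clause 1: 1 negative; Clause 2: 0 negative; Clause 3: 0 negative; Clause 4: 2 negative.
Total negative literal occurrences = 3.

3


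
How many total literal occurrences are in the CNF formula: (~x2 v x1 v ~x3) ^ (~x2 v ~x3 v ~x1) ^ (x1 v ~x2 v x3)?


Clause lengths: 3, 3, 3.
Sum = 3 + 3 + 3 = 9.

9


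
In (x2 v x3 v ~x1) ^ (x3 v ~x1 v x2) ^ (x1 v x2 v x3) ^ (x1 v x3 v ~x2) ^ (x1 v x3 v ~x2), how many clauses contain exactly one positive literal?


A definite clause has exactly one positive literal.
Clause 1: 2 positive -> not definite
Clause 2: 2 positive -> not definite
Clause 3: 3 positive -> not definite
Clause 4: 2 positive -> not definite
Clause 5: 2 positive -> not definite
Definite clause count = 0.

0


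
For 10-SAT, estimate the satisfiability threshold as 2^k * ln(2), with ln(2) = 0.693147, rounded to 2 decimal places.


Using the asymptotic formula: threshold ~ 2^k * ln(2).
2^10 = 1024.
1024 * 0.693147 = 709.78.

709.78


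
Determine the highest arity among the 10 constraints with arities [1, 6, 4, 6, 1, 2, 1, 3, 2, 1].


The arities are: 1, 6, 4, 6, 1, 2, 1, 3, 2, 1.
Scan for the maximum value.
Maximum arity = 6.

6


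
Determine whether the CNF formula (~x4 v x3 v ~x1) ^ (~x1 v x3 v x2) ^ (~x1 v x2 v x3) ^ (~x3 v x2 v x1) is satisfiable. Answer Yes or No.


Check all 16 possible truth assignments.
Number of satisfying assignments found: 11.
The formula is satisfiable.

Yes


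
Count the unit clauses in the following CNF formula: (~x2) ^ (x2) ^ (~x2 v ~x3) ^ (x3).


A unit clause contains exactly one literal.
Unit clauses found: (~x2), (x2), (x3).
Count = 3.

3


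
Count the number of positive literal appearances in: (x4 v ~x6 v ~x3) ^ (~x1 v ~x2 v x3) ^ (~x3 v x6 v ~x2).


Scan each clause for unnegated literals.
Clause 1: 1 positive; Clause 2: 1 positive; Clause 3: 1 positive.
Total positive literal occurrences = 3.

3


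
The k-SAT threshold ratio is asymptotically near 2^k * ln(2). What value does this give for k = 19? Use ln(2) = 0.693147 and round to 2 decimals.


Using the asymptotic formula: threshold ~ 2^k * ln(2).
2^19 = 524288.
524288 * 0.693147 = 363408.65.

363408.65


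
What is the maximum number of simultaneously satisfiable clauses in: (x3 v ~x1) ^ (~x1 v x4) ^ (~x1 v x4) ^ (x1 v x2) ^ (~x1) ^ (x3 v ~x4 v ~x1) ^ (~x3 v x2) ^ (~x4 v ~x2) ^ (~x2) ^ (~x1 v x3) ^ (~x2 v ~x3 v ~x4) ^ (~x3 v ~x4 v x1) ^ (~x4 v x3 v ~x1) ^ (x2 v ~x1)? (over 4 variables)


Enumerate all 16 truth assignments.
For each, count how many of the 14 clauses are satisfied.
The formula is not fully satisfiable, so the maximum is below 14.
Maximum simultaneously satisfiable clauses = 13.

13


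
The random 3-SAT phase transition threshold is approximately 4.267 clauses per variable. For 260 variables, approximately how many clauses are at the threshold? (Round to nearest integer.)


The 3-SAT phase transition occurs at approximately 4.267 clauses per variable.
m = 4.267 * 260 = 1109.42.
Rounded to nearest integer: 1109.

1109


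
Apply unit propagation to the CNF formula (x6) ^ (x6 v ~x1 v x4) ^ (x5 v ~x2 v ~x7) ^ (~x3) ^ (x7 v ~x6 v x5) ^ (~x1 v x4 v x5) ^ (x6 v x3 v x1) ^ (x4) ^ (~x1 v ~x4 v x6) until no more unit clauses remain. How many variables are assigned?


Unit propagation repeatedly assigns the literal in any unit clause, then simplifies.
Assignments in order: x6 = T, x3 = F, x4 = T.
No further unit clauses remain.
Total variables assigned = 3.

3


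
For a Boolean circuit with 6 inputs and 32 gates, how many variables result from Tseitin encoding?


The Tseitin transformation introduces one auxiliary variable per gate.
Total variables = inputs + gates = 6 + 32 = 38.

38


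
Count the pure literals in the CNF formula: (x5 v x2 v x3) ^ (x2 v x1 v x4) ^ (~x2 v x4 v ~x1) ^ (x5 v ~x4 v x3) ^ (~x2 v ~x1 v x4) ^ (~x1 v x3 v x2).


A pure literal appears in only one polarity across all clauses.
Pure literals: x3 (positive only), x5 (positive only).
Count = 2.

2


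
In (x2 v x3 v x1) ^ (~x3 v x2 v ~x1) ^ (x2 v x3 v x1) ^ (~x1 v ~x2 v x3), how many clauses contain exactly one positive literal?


A definite clause has exactly one positive literal.
Clause 1: 3 positive -> not definite
Clause 2: 1 positive -> definite
Clause 3: 3 positive -> not definite
Clause 4: 1 positive -> definite
Definite clause count = 2.

2


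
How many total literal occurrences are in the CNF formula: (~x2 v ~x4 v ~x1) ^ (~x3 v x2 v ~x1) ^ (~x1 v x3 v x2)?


Clause lengths: 3, 3, 3.
Sum = 3 + 3 + 3 = 9.

9


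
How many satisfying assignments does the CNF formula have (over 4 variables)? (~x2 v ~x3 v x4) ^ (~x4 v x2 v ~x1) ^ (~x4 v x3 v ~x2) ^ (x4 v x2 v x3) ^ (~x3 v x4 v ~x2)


Enumerate all 16 truth assignments over 4 variables.
Test each against every clause.
Satisfying assignments found: 8.

8


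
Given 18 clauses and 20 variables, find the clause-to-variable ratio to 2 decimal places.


Clause-to-variable ratio = clauses / variables.
18 / 20 = 0.9.

0.9


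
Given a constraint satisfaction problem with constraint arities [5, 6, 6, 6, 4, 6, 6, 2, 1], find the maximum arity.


The arities are: 5, 6, 6, 6, 4, 6, 6, 2, 1.
Scan for the maximum value.
Maximum arity = 6.

6


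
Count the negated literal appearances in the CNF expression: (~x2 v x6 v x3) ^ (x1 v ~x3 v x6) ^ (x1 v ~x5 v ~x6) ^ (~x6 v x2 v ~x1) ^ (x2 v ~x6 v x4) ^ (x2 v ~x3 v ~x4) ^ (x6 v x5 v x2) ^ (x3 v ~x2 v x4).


Scan each clause for negated literals.
Clause 1: 1 negative; Clause 2: 1 negative; Clause 3: 2 negative; Clause 4: 2 negative; Clause 5: 1 negative; Clause 6: 2 negative; Clause 7: 0 negative; Clause 8: 1 negative.
Total negative literal occurrences = 10.

10


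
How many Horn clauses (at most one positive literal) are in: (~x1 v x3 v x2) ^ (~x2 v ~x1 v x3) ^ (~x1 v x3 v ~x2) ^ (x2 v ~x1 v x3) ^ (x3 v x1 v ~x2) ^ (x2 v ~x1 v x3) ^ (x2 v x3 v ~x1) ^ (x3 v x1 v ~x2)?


A Horn clause has at most one positive literal.
Clause 1: 2 positive lit(s) -> not Horn
Clause 2: 1 positive lit(s) -> Horn
Clause 3: 1 positive lit(s) -> Horn
Clause 4: 2 positive lit(s) -> not Horn
Clause 5: 2 positive lit(s) -> not Horn
Clause 6: 2 positive lit(s) -> not Horn
Clause 7: 2 positive lit(s) -> not Horn
Clause 8: 2 positive lit(s) -> not Horn
Total Horn clauses = 2.

2


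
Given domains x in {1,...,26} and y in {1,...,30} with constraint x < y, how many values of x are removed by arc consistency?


For the constraint x < y, x needs a supporting value in y's domain.
x can be at most 29 (one less than y's maximum).
Valid x values from domain: 26 out of 26.
Pruned = 26 - 26 = 0.

0


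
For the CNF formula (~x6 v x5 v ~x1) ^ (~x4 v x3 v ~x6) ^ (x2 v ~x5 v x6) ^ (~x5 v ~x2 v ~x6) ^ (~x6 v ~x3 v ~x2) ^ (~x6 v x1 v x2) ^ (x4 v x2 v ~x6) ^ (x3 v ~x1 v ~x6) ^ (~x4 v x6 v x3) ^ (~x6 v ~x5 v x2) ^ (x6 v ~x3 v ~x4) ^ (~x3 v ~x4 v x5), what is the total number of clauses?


Each group enclosed in parentheses joined by ^ is one clause.
Counting the conjuncts: 12 clauses.

12


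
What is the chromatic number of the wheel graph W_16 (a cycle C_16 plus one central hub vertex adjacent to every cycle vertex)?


W_16 consists of the cycle C_16 together with a hub vertex adjacent to every cycle vertex.
The cycle C_16 needs 2 colors (even cycle -> 2).
The hub is adjacent to every cycle vertex, so it must receive a new color distinct from all of them.
Chromatic number = 2 + 1 = 3.

3
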